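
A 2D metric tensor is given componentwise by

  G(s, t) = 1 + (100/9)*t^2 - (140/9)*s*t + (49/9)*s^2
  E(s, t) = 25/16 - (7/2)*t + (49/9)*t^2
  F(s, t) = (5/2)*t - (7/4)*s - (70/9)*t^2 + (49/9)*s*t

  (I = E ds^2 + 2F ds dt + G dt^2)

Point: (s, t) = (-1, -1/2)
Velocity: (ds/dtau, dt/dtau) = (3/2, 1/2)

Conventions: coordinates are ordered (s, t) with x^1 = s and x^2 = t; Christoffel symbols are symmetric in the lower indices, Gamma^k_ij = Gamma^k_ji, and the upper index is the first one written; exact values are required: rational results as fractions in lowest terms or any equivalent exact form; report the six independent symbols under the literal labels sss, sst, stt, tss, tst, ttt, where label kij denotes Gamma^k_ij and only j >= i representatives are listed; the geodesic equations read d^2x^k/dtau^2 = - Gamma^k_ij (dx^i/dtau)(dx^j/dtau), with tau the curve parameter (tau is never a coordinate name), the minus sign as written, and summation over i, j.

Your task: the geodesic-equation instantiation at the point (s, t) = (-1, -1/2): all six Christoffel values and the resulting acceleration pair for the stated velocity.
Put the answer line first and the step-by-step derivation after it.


Answer: Gamma_sss = 0, Gamma_sst = -644/737, Gamma_stt = 920/737, Gamma_tss = 0, Gamma_tst = -224/737, Gamma_ttt = 320/737; accelerations (d^2s/dtau^2, d^2t/dtau^2) = (736/737, 256/737)

E = 673/144, F = 23/18, G = 13/9 at the point
E_s = 0, E_t = -161/18, F_s = -161/36, F_t = 29/6, G_s = -28/9, G_t = 40/9
EG - F^2 = 737/144;  g^inv = (144/737) * [[13/9, -23/18], [-23/18, 673/144]]
first-kind symbols [ij,l] = (1/2)(d_i g_jl + d_j g_il - d_l g_ij): [ss,s] = E_s/2 = 0, [ss,t] = F_s - E_t/2 = 0, [st,s] = E_t/2 = -161/36, [st,t] = G_s/2 = -14/9, [tt,s] = F_t - G_s/2 = 115/18, [tt,t] = G_t/2 = 20/9
Gamma^s_ij = (G*[ij,s] - F*[ij,t])/(EG - F^2), Gamma^t_ij = (E*[ij,t] - F*[ij,s])/(EG - F^2)
Gamma_sss = 0, Gamma_sst = -644/737, Gamma_stt = 920/737, Gamma_tss = 0, Gamma_tst = -224/737, Gamma_ttt = 320/737
d^2s/dtau^2 = -(Gamma_sss*(3/2)^2 + 2*Gamma_sst*(3/2)*(1/2) + Gamma_stt*(1/2)^2) = 736/737
d^2t/dtau^2 = -(Gamma_tss*(3/2)^2 + 2*Gamma_tst*(3/2)*(1/2) + Gamma_ttt*(1/2)^2) = 256/737


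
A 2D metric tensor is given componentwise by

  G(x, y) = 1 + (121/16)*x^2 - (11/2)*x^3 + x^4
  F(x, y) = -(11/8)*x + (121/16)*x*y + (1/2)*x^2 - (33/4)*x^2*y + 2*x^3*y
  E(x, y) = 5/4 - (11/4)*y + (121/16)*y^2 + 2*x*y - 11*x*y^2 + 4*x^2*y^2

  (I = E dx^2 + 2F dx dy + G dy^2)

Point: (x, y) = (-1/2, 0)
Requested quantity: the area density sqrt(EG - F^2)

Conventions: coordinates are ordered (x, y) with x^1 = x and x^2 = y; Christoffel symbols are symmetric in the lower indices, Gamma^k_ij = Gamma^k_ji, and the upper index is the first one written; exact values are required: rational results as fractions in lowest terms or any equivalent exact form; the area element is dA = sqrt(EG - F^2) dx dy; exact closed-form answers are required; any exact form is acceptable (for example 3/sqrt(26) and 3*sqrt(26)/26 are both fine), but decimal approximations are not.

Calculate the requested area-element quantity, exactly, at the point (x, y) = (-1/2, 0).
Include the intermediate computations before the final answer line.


E = 5/4, F = 13/16, G = 233/64; EG - F^2 = 249/64

Answer: sqrt(EG - F^2) = sqrt(249)/8


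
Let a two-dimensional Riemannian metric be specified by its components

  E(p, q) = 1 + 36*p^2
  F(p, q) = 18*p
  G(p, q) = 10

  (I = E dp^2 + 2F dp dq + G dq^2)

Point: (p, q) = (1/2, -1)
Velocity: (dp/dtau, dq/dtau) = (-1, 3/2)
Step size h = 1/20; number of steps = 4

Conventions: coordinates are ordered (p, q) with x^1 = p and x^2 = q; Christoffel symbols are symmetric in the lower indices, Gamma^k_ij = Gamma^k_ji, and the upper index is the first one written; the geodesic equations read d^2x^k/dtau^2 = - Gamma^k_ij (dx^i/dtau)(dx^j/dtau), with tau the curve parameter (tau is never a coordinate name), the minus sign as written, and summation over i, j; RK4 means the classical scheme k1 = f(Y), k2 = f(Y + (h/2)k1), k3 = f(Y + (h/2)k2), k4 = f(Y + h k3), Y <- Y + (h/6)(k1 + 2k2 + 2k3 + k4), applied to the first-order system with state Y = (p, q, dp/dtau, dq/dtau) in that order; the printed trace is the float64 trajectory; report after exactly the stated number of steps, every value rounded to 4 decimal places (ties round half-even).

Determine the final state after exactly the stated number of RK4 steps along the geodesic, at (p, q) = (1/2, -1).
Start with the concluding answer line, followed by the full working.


Answer: p = 0.2790, q = -0.7250, dp/dtau = -1.2183, dq/dtau = 1.2117

f(Y) = (dp/dtau, dq/dtau, -Gamma^p_ij Y'^i Y'^j, -Gamma^q_ij Y'^i Y'^j) with the Gammas evaluated at the stage position; h = 0.050000; intermediate values shown to 6 dp
step 0: p = 0.5000, q = -1.0000, dp/dtau = -1.0000, dq/dtau = 1.5000
step 1:
  k1: at (p, q) = (0.500000, -1.000000), (dp/dtau, dq/dtau) = (-1.000000, 1.500000); Gamma_ppp = 0.947368, Gamma_ppq = 0.000000, Gamma_pqq = 0.000000, Gamma_qpp = 0.947368, Gamma_qpq = 0.000000, Gamma_qqq = 0.000000; k1 = (-1.000000, 1.500000, -0.947368, -0.947368)
  k2: at (p, q) = (0.475000, -0.962500), (dp/dtau, dq/dtau) = (-1.023684, 1.476316); Gamma_ppp = 0.943578, Gamma_ppq = 0.000000, Gamma_pqq = 0.000000, Gamma_qpp = 0.993240, Gamma_qpq = 0.000000, Gamma_qqq = 0.000000; k2 = (-1.023684, 1.476316, -0.988804, -1.040846)
  k3: at (p, q) = (0.474408, -0.963092), (dp/dtau, dq/dtau) = (-1.024720, 1.473979); Gamma_ppp = 0.943456, Gamma_ppq = 0.000000, Gamma_pqq = 0.000000, Gamma_qpp = 0.994351, Gamma_qpq = 0.000000, Gamma_qqq = 0.000000; k3 = (-1.024720, 1.473979, -0.990677, -1.044119)
  k4: at (p, q) = (0.448764, -0.926301), (dp/dtau, dq/dtau) = (-1.049534, 1.447794); Gamma_ppp = 0.936550, Gamma_ppq = 0.000000, Gamma_pqq = 0.000000, Gamma_qpp = 1.043478, Gamma_qpq = 0.000000, Gamma_qqq = 0.000000; k4 = (-1.049534, 1.447794, -1.031630, -1.149413)
  Y <- Y + (h/6)(k1 + 2k2 + 2k3 + k4): p = 0.4488, q = -0.9263, dp/dtau = -1.0495, dq/dtau = 1.4478
step 2:
  k1: at (p, q) = (0.448780, -0.926263), (dp/dtau, dq/dtau) = (-1.049483, 1.447777); Gamma_ppp = 0.936556, Gamma_ppq = 0.000000, Gamma_pqq = 0.000000, Gamma_qpp = 1.043446, Gamma_qpq = 0.000000, Gamma_qqq = 0.000000; k1 = (-1.049483, 1.447777, -1.031536, -1.149266)
  k2: at (p, q) = (0.422543, -0.890069), (dp/dtau, dq/dtau) = (-1.075271, 1.419046); Gamma_ppp = 0.925979, Gamma_ppq = 0.000000, Gamma_pqq = 0.000000, Gamma_qpp = 1.095721, Gamma_qpq = 0.000000, Gamma_qqq = 0.000000; k2 = (-1.075271, 1.419046, -1.070625, -1.266882)
  k3: at (p, q) = (0.421899, -0.890787), (dp/dtau, dq/dtau) = (-1.076249, 1.416105); Gamma_ppp = 0.925671, Gamma_ppq = 0.000000, Gamma_pqq = 0.000000, Gamma_qpp = 1.097029, Gamma_qpq = 0.000000, Gamma_qqq = 0.000000; k3 = (-1.076249, 1.416105, -1.072214, -1.270701)
  k4: at (p, q) = (0.394968, -0.855458), (dp/dtau, dq/dtau) = (-1.103094, 1.384242); Gamma_ppp = 0.910531, Gamma_ppq = 0.000000, Gamma_pqq = 0.000000, Gamma_qpp = 1.152665, Gamma_qpq = 0.000000, Gamma_qqq = 0.000000; k4 = (-1.103094, 1.384242, -1.107949, -1.402580)
  Y <- Y + (h/6)(k1 + 2k2 + 2k3 + k4): p = 0.3950, q = -0.8554, dp/dtau = -1.1030, dq/dtau = 1.3842
step 3:
  k1: at (p, q) = (0.394984, -0.855411), (dp/dtau, dq/dtau) = (-1.103026, 1.384219); Gamma_ppp = 0.910541, Gamma_ppq = 0.000000, Gamma_pqq = 0.000000, Gamma_qpp = 1.152632, Gamma_qpq = 0.000000, Gamma_qqq = 0.000000; k1 = (-1.103026, 1.384219, -1.107825, -1.402368)
  k2: at (p, q) = (0.367408, -0.820805), (dp/dtau, dq/dtau) = (-1.130722, 1.349160); Gamma_ppp = 0.890111, Gamma_ppq = 0.000000, Gamma_pqq = 0.000000, Gamma_qpp = 1.211339, Gamma_qpq = 0.000000, Gamma_qqq = 0.000000; k2 = (-1.130722, 1.349160, -1.138035, -1.548735)
  k3: at (p, q) = (0.366716, -0.821682), (dp/dtau, dq/dtau) = (-1.131477, 1.345501); Gamma_ppp = 0.889529, Gamma_ppq = 0.000000, Gamma_pqq = 0.000000, Gamma_qpp = 1.212832, Gamma_qpq = 0.000000, Gamma_qqq = 0.000000; k3 = (-1.131477, 1.345501, -1.138811, -1.552716)
  k4: at (p, q) = (0.338410, -0.788136), (dp/dtau, dq/dtau) = (-1.159967, 1.306583); Gamma_ppp = 0.862632, Gamma_ppq = 0.000000, Gamma_pqq = 0.000000, Gamma_qpp = 1.274538, Gamma_qpq = 0.000000, Gamma_qqq = 0.000000; k4 = (-1.159967, 1.306583, -1.160691, -1.714920)
  Y <- Y + (h/6)(k1 + 2k2 + 2k3 + k4): p = 0.3384, q = -0.7881, dp/dtau = -1.1599, dq/dtau = 1.3066
step 4:
  k1: at (p, q) = (0.338422, -0.788076), (dp/dtau, dq/dtau) = (-1.159878, 1.306551); Gamma_ppp = 0.862645, Gamma_ppq = 0.000000, Gamma_pqq = 0.000000, Gamma_qpp = 1.274511, Gamma_qpq = 0.000000, Gamma_qqq = 0.000000; k1 = (-1.159878, 1.306551, -1.160531, -1.714621)
  k2: at (p, q) = (0.309425, -0.755413), (dp/dtau, dq/dtau) = (-1.188891, 1.263685); Gamma_ppp = 0.828399, Gamma_ppq = 0.000000, Gamma_pqq = 0.000000, Gamma_qpp = 1.338610, Gamma_qpq = 0.000000, Gamma_qqq = 0.000000; k2 = (-1.188891, 1.263685, -1.170911, -1.892075)
  k3: at (p, q) = (0.308700, -0.756484), (dp/dtau, dq/dtau) = (-1.189151, 1.259249); Gamma_ppp = 0.827451, Gamma_ppq = 0.000000, Gamma_pqq = 0.000000, Gamma_qpp = 1.340219, Gamma_qpq = 0.000000, Gamma_qqq = 0.000000; k3 = (-1.189151, 1.259249, -1.170081, -1.895176)
  k4: at (p, q) = (0.278965, -0.725114), (dp/dtau, dq/dtau) = (-1.218382, 1.211792); Gamma_ppp = 0.784492, Gamma_ppq = 0.000000, Gamma_pqq = 0.000000, Gamma_qpp = 1.406078, Gamma_qpq = 0.000000, Gamma_qqq = 0.000000; k4 = (-1.218382, 1.211792, -1.164542, -2.087259)
  Y <- Y + (h/6)(k1 + 2k2 + 2k3 + k4): p = 0.2790, q = -0.7250, dp/dtau = -1.2183, dq/dtau = 1.2117


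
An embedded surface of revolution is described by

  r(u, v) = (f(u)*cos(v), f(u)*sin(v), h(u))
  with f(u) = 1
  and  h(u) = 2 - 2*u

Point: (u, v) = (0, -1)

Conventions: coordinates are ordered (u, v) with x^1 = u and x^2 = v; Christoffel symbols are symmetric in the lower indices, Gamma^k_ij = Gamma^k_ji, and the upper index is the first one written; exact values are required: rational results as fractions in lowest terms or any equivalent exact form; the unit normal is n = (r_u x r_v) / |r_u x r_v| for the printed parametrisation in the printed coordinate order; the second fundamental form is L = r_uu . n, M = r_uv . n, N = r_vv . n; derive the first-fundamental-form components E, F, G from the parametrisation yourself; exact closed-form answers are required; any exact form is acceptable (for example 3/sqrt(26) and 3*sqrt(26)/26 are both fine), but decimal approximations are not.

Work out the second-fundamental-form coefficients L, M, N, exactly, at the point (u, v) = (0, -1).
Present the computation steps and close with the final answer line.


f = 1, f' = 0, f'' = 0, h' = -2, h'' = 0
E = 4, F = 0, G = 1; answer radicand W^2 = 4
unnormalised second-form numerators: l = 0, m = 0, n = -2; L = l/sqrt(4), and similarly M = m/sqrt(W^2), N = n/sqrt(W^2)

Answer: L = 0, M = 0, N = -1


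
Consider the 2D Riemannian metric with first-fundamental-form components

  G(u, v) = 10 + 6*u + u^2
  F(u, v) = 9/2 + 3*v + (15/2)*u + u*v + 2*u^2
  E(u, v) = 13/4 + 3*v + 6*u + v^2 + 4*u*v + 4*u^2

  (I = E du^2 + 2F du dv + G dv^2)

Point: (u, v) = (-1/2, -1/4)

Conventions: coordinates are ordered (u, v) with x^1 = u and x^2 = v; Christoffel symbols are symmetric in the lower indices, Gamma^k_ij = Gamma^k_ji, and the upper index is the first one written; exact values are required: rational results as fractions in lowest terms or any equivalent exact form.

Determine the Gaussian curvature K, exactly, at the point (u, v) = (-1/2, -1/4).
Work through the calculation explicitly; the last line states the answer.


E = 17/16, F = 5/8, G = 29/4, EG - F^2 = 117/16 at the point
E_u = 1, E_v = 1/2, F_u = 21/4, F_v = 5/2, G_u = 5, G_v = 0
E_vv = 2, F_uv = 1, G_uu = 2
Compute both Brioschi determinants and normalise by (EG - F^2)^2.
M1 = [[-E_vv/2 + F_uv - G_uu/2, E_u/2, F_u - E_v/2], [F_v - G_u/2, E, F], [G_v/2, F, G]] = [[-1, 1/2, 5], [0, 17/16, 5/8], [0, 5/8, 29/4]]; det M1 = -117/16
M2 = [[0, E_v/2, G_u/2], [E_v/2, E, F], [G_u/2, F, G]] = [[0, 1/4, 5/2], [1/4, 17/16, 5/8], [5/2, 5/8, 29/4]]; det M2 = -101/16
det M1 - det M2 = -1; K = -1 / (117/16)^2 = -256/13689

Answer: K = -256/13689


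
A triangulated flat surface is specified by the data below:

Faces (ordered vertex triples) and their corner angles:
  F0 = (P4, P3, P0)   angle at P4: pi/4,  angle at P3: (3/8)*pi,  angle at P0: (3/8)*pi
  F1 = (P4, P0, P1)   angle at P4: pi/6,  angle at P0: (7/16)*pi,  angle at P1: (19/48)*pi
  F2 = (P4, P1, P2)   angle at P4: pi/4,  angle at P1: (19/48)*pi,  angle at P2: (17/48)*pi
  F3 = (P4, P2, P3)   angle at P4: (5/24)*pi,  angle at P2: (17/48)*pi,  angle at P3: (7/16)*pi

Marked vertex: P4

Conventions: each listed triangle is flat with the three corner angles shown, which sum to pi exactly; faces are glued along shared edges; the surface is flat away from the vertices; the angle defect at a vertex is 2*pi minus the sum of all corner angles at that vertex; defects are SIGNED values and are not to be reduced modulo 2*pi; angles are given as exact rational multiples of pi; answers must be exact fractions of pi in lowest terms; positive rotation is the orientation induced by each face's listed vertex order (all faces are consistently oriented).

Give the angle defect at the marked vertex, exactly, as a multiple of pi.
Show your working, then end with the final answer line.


Sum of corner angles at P4: (7/8)*pi
defect = 2*pi - (7/8)*pi

Answer: defect(P4) = (9/8)*pi


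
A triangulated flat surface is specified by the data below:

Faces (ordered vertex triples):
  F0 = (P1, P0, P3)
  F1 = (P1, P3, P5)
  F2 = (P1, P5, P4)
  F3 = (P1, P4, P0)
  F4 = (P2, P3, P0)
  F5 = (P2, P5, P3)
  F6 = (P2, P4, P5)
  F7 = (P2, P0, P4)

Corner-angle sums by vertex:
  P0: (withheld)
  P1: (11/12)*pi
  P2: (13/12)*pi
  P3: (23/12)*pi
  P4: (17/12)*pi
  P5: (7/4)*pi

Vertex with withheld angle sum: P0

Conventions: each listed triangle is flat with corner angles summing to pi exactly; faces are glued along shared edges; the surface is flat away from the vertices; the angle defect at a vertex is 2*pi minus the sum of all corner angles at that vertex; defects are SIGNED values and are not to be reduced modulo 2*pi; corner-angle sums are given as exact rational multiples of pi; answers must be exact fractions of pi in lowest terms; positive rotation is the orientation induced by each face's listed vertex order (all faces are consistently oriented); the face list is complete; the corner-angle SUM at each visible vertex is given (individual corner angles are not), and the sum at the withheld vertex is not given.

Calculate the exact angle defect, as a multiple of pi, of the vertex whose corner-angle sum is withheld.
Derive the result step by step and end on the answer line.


V = 6, E = 12, F = 8; chi = V - E + F = 2
Gauss-Bonnet: total defect = 2*pi*chi = 4*pi; visible defects sum to (35/12)*pi

Answer: defect(P0) = (13/12)*pi


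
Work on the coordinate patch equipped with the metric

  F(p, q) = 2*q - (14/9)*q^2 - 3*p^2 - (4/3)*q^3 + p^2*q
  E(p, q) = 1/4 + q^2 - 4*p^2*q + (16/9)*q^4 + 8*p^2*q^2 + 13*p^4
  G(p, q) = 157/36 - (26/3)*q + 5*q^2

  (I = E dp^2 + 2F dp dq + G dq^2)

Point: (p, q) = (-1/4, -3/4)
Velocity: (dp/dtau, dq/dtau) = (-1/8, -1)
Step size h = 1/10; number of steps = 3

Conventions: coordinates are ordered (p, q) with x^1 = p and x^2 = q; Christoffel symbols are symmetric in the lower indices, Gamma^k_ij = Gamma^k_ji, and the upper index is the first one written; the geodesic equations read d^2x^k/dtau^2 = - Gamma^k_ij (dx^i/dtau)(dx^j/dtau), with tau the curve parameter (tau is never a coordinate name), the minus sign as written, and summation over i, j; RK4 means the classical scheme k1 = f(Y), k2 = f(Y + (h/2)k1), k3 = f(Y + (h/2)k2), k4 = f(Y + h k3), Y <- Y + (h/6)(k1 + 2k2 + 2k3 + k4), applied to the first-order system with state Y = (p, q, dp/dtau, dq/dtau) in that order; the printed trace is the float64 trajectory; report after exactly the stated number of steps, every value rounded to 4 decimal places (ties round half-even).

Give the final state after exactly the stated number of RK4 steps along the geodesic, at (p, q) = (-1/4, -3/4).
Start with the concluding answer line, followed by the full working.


Answer: p = -0.2826, q = -1.0268, dp/dtau = -0.0764, dq/dtau = -0.8536

f(Y) = (dp/dtau, dq/dtau, -Gamma^p_ij Y'^i Y'^j, -Gamma^q_ij Y'^i Y'^j) with the Gammas evaluated at the stage position; h = 0.100000; intermediate values shown to 6 dp
step 0: p = -0.2500, q = -0.7500, dp/dtau = -0.1250, dq/dtau = -1.0000
step 1:
  k1: at (p, q) = (-0.250000, -0.750000), (dp/dtau, dq/dtau) = (-0.125000, -1.000000); Gamma_ppp = -1.000495, Gamma_ppq = -1.731603, Gamma_pqq = 0.589247, Gamma_qpp = 0.188473, Gamma_qpq = -0.259213, Gamma_qqq = -0.502956; k1 = (-0.125000, -1.000000, -0.140713, 0.564814)
  k2: at (p, q) = (-0.256250, -0.800000), (dp/dtau, dq/dtau) = (-0.132036, -0.971759); Gamma_ppp = -0.951401, Gamma_ppq = -1.671291, Gamma_pqq = 0.395854, Gamma_qpp = 0.211267, Gamma_qpq = -0.249338, Gamma_qqq = -0.515876; k2 = (-0.132036, -0.971759, 0.071651, 0.547450)
  k3: at (p, q) = (-0.256602, -0.798588), (dp/dtau, dq/dtau) = (-0.121417, -0.972627); Gamma_ppp = -0.954619, Gamma_ppq = -1.672071, Gamma_pqq = 0.400010, Gamma_qpp = 0.210696, Gamma_qpq = -0.249614, Gamma_qqq = -0.515664; k3 = (-0.121417, -0.972627, 0.030585, 0.543670)
  k4: at (p, q) = (-0.262142, -0.847263), (dp/dtau, dq/dtau) = (-0.121942, -0.945633); Gamma_ppp = -0.906582, Gamma_ppq = -1.614720, Gamma_pqq = 0.252173, Gamma_qpp = 0.233893, Gamma_qpq = -0.239106, Gamma_qqq = -0.523011; k4 = (-0.121942, -0.945633, 0.160375, 0.519353)
  Y <- Y + (h/6)(k1 + 2k2 + 2k3 + k4): p = -0.2626, q = -0.8472, dp/dtau = -0.1213, dq/dtau = -0.9456
step 2:
  k1: at (p, q) = (-0.262564, -0.847240), (dp/dtau, dq/dtau) = (-0.121264, -0.945560); Gamma_ppp = -0.907986, Gamma_ppq = -1.614048, Gamma_pqq = 0.251873, Gamma_qpp = 0.233968, Gamma_qpq = -0.239098, Gamma_qqq = -0.523048; k1 = (-0.121264, -0.945560, 0.158299, 0.519039)
  k2: at (p, q) = (-0.268627, -0.894518), (dp/dtau, dq/dtau) = (-0.113349, -0.919608); Gamma_ppp = -0.865876, Gamma_ppq = -1.558720, Gamma_pqq = 0.138597, Gamma_qpp = 0.257451, Gamma_qpq = -0.228319, Gamma_qqq = -0.526161; k2 = (-0.113349, -0.919608, 0.218869, 0.489254)
  k3: at (p, q) = (-0.268232, -0.893221), (dp/dtau, dq/dtau) = (-0.110321, -0.921097); Gamma_ppp = -0.866303, Gamma_ppq = -1.560566, Gamma_pqq = 0.141480, Gamma_qpp = 0.256744, Gamma_qpq = -0.228625, Gamma_qqq = -0.526108; k3 = (-0.110321, -0.921097, 0.207667, 0.489700)
  k4: at (p, q) = (-0.273596, -0.939350), (dp/dtau, dq/dtau) = (-0.100498, -0.896590); Gamma_ppp = -0.826140, Gamma_ppq = -1.509356, Gamma_pqq = 0.054008, Gamma_qpp = 0.280099, Gamma_qpq = -0.217829, Gamma_qqq = -0.526087; k4 = (-0.100498, -0.896590, 0.236930, 0.459333)
  Y <- Y + (h/6)(k1 + 2k2 + 2k3 + k4): p = -0.2737, q = -0.9393, dp/dtau = -0.1005, dq/dtau = -0.8966
step 3:
  k1: at (p, q) = (-0.273716, -0.939299), (dp/dtau, dq/dtau) = (-0.100459, -0.896622); Gamma_ppp = -0.826539, Gamma_ppq = -1.509229, Gamma_pqq = 0.054054, Gamma_qpp = 0.280106, Gamma_qpq = -0.217839, Gamma_qqq = -0.526093; k1 = (-0.100459, -0.896622, 0.236771, 0.459359)
  k2: at (p, q) = (-0.278739, -0.984131), (dp/dtau, dq/dtau) = (-0.088621, -0.873654); Gamma_ppp = -0.789679, Gamma_ppq = -1.461881, Gamma_pqq = -0.013173, Gamma_qpp = 0.303187, Gamma_qpq = -0.207214, Gamma_qqq = -0.523724; k2 = (-0.088621, -0.873654, 0.242626, 0.429449)
  k3: at (p, q) = (-0.278147, -0.982982), (dp/dtau, dq/dtau) = (-0.088328, -0.875149); Gamma_ppp = -0.789350, Gamma_ppq = -1.463692, Gamma_pqq = -0.011570, Gamma_qpp = 0.302461, Gamma_qpq = -0.207490, Gamma_qqq = -0.523799; k3 = (-0.088328, -0.875149, 0.241308, 0.430889)
  k4: at (p, q) = (-0.282549, -1.026814), (dp/dtau, dq/dtau) = (-0.076329, -0.853533); Gamma_ppp = -0.754667, Gamma_ppq = -1.420106, Gamma_pqq = -0.064082, Gamma_qpp = 0.325188, Gamma_qpq = -0.197071, Gamma_qqq = -0.519763; k4 = (-0.076329, -0.853533, 0.236119, 0.402441)
  Y <- Y + (h/6)(k1 + 2k2 + 2k3 + k4): p = -0.2826, q = -1.0268, dp/dtau = -0.0764, dq/dtau = -0.8536


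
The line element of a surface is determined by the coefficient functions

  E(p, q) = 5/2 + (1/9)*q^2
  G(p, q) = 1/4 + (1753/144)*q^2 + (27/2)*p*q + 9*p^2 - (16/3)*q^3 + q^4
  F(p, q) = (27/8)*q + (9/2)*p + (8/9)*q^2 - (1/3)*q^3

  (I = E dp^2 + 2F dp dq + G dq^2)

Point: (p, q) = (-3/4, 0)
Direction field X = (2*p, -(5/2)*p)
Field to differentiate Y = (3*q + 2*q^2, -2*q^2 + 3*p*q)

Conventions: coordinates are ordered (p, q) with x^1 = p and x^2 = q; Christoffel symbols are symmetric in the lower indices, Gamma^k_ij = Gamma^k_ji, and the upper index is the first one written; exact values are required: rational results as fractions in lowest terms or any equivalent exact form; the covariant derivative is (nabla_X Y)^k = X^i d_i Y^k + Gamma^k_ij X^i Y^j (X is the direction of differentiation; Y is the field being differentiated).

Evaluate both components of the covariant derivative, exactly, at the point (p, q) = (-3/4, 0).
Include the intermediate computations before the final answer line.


E = 5/2, F = -27/8, G = 85/16 at the point
E_p = 0, E_q = 0, F_p = 9/2, F_q = 27/8, G_p = -27/2, G_q = -81/8
EG - F^2 = 121/64;  g^inv = (64/121) * [[85/16, 27/8], [27/8, 5/2]]
first-kind symbols [ij,l] = (1/2)(d_i g_jl + d_j g_il - d_l g_ij): [pp,p] = E_p/2 = 0, [pp,q] = F_p - E_q/2 = 9/2, [pq,p] = E_q/2 = 0, [pq,q] = G_p/2 = -27/4, [qq,p] = F_q - G_p/2 = 81/8, [qq,q] = G_q/2 = -81/16
Gamma^p_ij = (G*[ij,p] - F*[ij,q])/(EG - F^2), Gamma^q_ij = (E*[ij,q] - F*[ij,p])/(EG - F^2)
Gamma_ppp = 972/121, Gamma_ppq = -1458/121, Gamma_pqq = 2349/121, Gamma_qpp = 720/121, Gamma_qpq = -1080/121, Gamma_qqq = 1377/121
X = (-3/2, 15/8), Y = (0, 0) at the point

Answer: (nabla_X Y)^p = 45/8, (nabla_X Y)^q = -135/32


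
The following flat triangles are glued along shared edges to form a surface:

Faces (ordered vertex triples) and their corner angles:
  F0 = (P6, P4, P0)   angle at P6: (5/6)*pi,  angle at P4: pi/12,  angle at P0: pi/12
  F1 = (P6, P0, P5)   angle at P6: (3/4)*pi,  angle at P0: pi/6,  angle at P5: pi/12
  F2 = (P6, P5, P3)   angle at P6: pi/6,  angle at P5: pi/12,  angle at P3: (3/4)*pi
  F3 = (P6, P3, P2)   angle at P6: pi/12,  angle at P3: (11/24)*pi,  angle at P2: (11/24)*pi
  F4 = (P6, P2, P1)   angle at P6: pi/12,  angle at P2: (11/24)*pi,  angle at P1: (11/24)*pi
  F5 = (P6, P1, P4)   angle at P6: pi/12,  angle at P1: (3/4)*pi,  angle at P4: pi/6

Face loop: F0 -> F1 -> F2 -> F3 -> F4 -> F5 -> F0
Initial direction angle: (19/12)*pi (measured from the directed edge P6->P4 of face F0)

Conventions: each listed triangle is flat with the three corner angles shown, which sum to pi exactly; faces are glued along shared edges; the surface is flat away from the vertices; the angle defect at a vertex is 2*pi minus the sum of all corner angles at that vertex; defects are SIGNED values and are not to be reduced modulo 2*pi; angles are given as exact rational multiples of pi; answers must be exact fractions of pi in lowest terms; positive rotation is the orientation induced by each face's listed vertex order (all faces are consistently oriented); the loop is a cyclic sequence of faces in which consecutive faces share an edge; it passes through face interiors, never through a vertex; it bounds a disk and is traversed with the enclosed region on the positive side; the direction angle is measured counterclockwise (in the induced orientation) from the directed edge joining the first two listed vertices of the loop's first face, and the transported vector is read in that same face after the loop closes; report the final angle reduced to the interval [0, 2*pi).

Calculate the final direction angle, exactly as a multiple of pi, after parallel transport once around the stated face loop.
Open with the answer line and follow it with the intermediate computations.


Answer: final direction angle = (19/12)*pi

enclosed vertex P6: corner angles sum to 2*pi, defect = 2*pi - 2*pi = 0
by Gauss-Bonnet the loop rotates the vector by the enclosed defect sum (positive orientation, mod 2*pi)
final angle = (19/12)*pi + 0 = (19/12)*pi (mod 2*pi)


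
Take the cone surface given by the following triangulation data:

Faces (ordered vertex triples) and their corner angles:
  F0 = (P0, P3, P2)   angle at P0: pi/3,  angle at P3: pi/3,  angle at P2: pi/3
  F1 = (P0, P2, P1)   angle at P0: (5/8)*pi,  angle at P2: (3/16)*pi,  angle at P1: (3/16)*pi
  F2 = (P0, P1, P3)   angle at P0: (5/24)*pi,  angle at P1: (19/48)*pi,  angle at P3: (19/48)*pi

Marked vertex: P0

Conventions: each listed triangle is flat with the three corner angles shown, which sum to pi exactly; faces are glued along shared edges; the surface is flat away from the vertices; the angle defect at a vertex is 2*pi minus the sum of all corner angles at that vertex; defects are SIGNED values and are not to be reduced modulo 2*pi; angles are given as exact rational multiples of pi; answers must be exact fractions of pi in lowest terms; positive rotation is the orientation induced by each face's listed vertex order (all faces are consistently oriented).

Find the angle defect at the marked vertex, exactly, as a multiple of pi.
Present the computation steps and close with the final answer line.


Sum of corner angles at P0: (7/6)*pi
defect = 2*pi - (7/6)*pi

Answer: defect(P0) = (5/6)*pi


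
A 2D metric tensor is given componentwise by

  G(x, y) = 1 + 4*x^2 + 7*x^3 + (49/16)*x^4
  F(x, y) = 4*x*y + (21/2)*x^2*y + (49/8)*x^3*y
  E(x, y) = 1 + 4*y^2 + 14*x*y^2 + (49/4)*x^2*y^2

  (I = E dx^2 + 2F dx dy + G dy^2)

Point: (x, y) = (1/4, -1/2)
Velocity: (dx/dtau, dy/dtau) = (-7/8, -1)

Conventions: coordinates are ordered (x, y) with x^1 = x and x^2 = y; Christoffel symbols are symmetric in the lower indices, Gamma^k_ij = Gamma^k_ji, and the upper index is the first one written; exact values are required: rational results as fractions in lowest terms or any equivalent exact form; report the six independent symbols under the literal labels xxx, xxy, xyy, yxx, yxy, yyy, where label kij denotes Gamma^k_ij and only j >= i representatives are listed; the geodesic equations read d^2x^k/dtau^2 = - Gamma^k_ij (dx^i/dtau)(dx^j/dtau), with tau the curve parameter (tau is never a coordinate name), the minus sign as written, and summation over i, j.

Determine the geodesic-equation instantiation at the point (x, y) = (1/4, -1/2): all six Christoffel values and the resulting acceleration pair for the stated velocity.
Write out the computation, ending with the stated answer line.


E = 785/256, F = -897/1024, G = 5617/4096 at the point
E_x = 161/32, E_y = -529/64, F_x = -1331/256, F_y = 897/512, G_x = 897/256, G_y = 0
EG - F^2 = 14081/4096;  g^inv = (4096/14081) * [[5617/4096, 897/1024], [897/1024, 785/256]]
first-kind symbols [ij,l] = (1/2)(d_i g_jl + d_j g_il - d_l g_ij): [xx,x] = E_x/2 = 161/64, [xx,y] = F_x - E_y/2 = -273/256, [xy,x] = E_y/2 = -529/128, [xy,y] = G_x/2 = 897/512, [yy,x] = F_y - G_x/2 = 0, [yy,y] = G_y/2 = 0
Gamma^x_ij = (G*[ij,x] - F*[ij,y])/(EG - F^2), Gamma^y_ij = (E*[ij,y] - F*[ij,x])/(EG - F^2)
Gamma_xxx = 10304/14081, Gamma_xxy = -16928/14081, Gamma_xyy = 0, Gamma_yxx = -4368/14081, Gamma_yxy = 7176/14081, Gamma_yyy = 0
d^2x/dtau^2 = -(Gamma_xxx*(-7/8)^2 + 2*Gamma_xxy*(-7/8)*(-1) + Gamma_xyy*(-1)^2) = 21735/14081
d^2y/dtau^2 = -(Gamma_yxx*(-7/8)^2 + 2*Gamma_yxy*(-7/8)*(-1) + Gamma_yyy*(-1)^2) = -36855/56324

Answer: Gamma_xxx = 10304/14081, Gamma_xxy = -16928/14081, Gamma_xyy = 0, Gamma_yxx = -4368/14081, Gamma_yxy = 7176/14081, Gamma_yyy = 0; accelerations (d^2x/dtau^2, d^2y/dtau^2) = (21735/14081, -36855/56324)


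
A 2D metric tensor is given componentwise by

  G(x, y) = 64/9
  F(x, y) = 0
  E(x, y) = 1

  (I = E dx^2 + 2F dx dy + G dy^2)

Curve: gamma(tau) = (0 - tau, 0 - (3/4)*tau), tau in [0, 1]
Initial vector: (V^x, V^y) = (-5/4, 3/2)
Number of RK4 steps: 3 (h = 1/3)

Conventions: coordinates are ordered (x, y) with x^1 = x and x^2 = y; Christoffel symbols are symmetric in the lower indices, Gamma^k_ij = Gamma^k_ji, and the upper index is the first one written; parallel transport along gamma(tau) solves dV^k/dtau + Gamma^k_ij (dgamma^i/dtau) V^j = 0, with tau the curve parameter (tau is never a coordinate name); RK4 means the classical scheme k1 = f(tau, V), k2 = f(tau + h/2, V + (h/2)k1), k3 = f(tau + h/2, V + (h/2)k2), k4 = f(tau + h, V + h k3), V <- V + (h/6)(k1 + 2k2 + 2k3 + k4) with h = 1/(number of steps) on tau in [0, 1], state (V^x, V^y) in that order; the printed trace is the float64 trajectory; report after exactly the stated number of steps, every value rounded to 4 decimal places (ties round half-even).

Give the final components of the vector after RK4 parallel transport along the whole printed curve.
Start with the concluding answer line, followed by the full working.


Answer: V^x = -1.2500, V^y = 1.5000

gamma'(tau) = (-1, -3/4); f(tau, V)^k = -Gamma^k_ij(gamma(tau)) gamma'^i(tau) V^j; h = 1/3; intermediate values shown to 6 dp
curve data and Christoffel symbols at the stage parameters:
  tau = 0.000000: gamma = (0.000000, 0.000000), gamma' = (-1.000000, -0.750000); Gamma_xxx = 0.000000, Gamma_xxy = 0.000000, Gamma_xyy = 0.000000, Gamma_yxx = 0.000000, Gamma_yxy = 0.000000, Gamma_yyy = 0.000000
  tau = 0.166667: gamma = (-0.166667, -0.125000), gamma' = (-1.000000, -0.750000); Gamma_xxx = 0.000000, Gamma_xxy = 0.000000, Gamma_xyy = 0.000000, Gamma_yxx = 0.000000, Gamma_yxy = 0.000000, Gamma_yyy = 0.000000
  tau = 0.333333: gamma = (-0.333333, -0.250000), gamma' = (-1.000000, -0.750000); Gamma_xxx = 0.000000, Gamma_xxy = 0.000000, Gamma_xyy = 0.000000, Gamma_yxx = 0.000000, Gamma_yxy = 0.000000, Gamma_yyy = 0.000000
  tau = 0.500000: gamma = (-0.500000, -0.375000), gamma' = (-1.000000, -0.750000); Gamma_xxx = 0.000000, Gamma_xxy = 0.000000, Gamma_xyy = 0.000000, Gamma_yxx = 0.000000, Gamma_yxy = 0.000000, Gamma_yyy = 0.000000
  tau = 0.666667: gamma = (-0.666667, -0.500000), gamma' = (-1.000000, -0.750000); Gamma_xxx = 0.000000, Gamma_xxy = 0.000000, Gamma_xyy = 0.000000, Gamma_yxx = 0.000000, Gamma_yxy = 0.000000, Gamma_yyy = 0.000000
  tau = 0.833333: gamma = (-0.833333, -0.625000), gamma' = (-1.000000, -0.750000); Gamma_xxx = 0.000000, Gamma_xxy = 0.000000, Gamma_xyy = 0.000000, Gamma_yxx = 0.000000, Gamma_yxy = 0.000000, Gamma_yyy = 0.000000
  tau = 1.000000: gamma = (-1.000000, -0.750000), gamma' = (-1.000000, -0.750000); Gamma_xxx = 0.000000, Gamma_xxy = 0.000000, Gamma_xyy = 0.000000, Gamma_yxx = 0.000000, Gamma_yxy = 0.000000, Gamma_yyy = 0.000000
step 0: V^x = -1.2500, V^y = 1.5000
step 1: k1 = (0.000000, 0.000000), k2 = (0.000000, 0.000000), k3 = (0.000000, 0.000000), k4 = (0.000000, 0.000000); V <- V + (h/6)(k1 + 2k2 + 2k3 + k4): V^x = -1.2500, V^y = 1.5000
step 2: k1 = (0.000000, 0.000000), k2 = (0.000000, 0.000000), k3 = (0.000000, 0.000000), k4 = (0.000000, 0.000000); V <- V + (h/6)(k1 + 2k2 + 2k3 + k4): V^x = -1.2500, V^y = 1.5000
step 3: k1 = (0.000000, 0.000000), k2 = (0.000000, 0.000000), k3 = (0.000000, 0.000000), k4 = (0.000000, 0.000000); V <- V + (h/6)(k1 + 2k2 + 2k3 + k4): V^x = -1.2500, V^y = 1.5000


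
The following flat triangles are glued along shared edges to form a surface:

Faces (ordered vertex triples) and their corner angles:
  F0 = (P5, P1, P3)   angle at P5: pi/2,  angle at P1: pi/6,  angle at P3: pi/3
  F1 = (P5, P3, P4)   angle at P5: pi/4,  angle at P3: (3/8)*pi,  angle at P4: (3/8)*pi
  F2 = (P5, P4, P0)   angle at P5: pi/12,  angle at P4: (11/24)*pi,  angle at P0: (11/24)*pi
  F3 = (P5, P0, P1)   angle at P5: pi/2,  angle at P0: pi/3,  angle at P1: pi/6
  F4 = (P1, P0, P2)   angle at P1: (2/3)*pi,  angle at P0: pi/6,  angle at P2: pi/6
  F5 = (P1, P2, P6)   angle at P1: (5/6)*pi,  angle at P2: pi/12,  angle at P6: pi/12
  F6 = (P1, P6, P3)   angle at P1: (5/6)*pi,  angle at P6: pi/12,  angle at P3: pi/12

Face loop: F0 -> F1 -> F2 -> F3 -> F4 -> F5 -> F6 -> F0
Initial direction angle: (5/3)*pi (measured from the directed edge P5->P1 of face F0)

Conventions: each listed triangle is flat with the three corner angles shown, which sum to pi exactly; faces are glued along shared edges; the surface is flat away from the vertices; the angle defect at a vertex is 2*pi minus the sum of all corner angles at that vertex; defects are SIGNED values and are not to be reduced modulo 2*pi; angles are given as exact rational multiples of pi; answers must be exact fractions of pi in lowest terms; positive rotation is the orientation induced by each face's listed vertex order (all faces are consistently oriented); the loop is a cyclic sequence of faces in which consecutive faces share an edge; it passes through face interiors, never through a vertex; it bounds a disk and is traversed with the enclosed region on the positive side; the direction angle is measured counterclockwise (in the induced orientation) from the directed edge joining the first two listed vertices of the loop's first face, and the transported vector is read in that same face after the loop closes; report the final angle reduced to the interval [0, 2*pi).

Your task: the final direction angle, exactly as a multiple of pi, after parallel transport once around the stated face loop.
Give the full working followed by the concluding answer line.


enclosed vertex P1: corner angles sum to (8/3)*pi, defect = 2*pi - (8/3)*pi = (-2/3)*pi
enclosed vertex P5: corner angles sum to (4/3)*pi, defect = 2*pi - (4/3)*pi = (2/3)*pi
holonomy = initial angle + sum of enclosed defects (mod 2*pi), positive in the induced orientation
final angle = (5/3)*pi + 0 = (5/3)*pi (mod 2*pi)

Answer: final direction angle = (5/3)*pi


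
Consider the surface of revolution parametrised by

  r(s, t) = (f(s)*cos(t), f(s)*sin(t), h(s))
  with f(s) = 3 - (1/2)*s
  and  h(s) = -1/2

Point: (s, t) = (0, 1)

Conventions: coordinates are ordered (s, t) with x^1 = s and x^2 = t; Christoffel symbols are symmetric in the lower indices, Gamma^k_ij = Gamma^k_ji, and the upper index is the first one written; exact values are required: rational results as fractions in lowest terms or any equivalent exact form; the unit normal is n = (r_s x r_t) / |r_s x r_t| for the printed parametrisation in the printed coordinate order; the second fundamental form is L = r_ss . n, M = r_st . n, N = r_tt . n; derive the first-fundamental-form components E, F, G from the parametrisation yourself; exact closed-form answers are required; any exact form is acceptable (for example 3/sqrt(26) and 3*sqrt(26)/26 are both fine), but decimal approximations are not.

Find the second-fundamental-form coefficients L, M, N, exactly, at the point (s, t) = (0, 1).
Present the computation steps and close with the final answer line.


f = 3, f' = -1/2, f'' = 0, h' = 0, h'' = 0
E = 1/4, F = 0, G = 9; answer radicand W^2 = 1/4
unnormalised second-form numerators: l = 0, m = 0, n = 0; L = l/sqrt(1/4), and similarly M = m/sqrt(W^2), N = n/sqrt(W^2)

Answer: L = 0, M = 0, N = 0


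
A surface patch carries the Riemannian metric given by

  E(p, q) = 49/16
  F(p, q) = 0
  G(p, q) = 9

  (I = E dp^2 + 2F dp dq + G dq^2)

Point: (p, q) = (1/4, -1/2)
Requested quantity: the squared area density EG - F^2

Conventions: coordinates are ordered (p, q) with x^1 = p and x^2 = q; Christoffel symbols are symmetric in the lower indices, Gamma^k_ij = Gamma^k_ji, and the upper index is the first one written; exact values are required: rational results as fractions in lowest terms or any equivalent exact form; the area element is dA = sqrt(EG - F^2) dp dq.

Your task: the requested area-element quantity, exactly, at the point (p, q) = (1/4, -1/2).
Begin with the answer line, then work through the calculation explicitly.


Answer: EG - F^2 = 441/16

E = 49/16, F = 0, G = 9; EG - F^2 = 441/16


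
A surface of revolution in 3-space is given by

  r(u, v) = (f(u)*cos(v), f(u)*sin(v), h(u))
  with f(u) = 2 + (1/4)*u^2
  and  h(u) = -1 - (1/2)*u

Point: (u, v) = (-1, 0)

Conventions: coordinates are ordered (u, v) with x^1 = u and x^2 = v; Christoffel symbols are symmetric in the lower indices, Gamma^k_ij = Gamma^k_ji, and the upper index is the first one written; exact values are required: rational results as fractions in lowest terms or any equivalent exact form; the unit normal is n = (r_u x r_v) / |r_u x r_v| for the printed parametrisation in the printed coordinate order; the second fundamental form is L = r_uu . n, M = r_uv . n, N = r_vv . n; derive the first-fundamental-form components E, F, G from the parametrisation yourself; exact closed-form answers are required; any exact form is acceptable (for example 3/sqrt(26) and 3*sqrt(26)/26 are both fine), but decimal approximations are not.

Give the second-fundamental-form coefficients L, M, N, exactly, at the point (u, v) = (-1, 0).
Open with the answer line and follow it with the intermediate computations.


Answer: L = sqrt(2)/4, M = 0, N = -9*sqrt(2)/8

f = 9/4, f' = -1/2, f'' = 1/2, h' = -1/2, h'' = 0
E = 1/2, F = 0, G = 81/16; answer radicand W^2 = 1/2
unnormalised second-form numerators: l = 1/4, m = 0, n = -9/8; L = l/sqrt(1/2), and similarly M = m/sqrt(W^2), N = n/sqrt(W^2)


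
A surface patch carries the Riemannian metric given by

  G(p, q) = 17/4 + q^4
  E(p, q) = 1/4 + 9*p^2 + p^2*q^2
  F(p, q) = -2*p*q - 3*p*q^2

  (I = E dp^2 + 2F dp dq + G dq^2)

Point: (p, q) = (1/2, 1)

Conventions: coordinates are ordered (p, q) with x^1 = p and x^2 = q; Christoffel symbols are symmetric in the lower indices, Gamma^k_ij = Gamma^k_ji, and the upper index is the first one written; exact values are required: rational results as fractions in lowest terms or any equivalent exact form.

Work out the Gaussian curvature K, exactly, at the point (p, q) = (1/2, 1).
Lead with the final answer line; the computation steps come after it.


Answer: K = -2776/17161

E = 11/4, F = -5/2, G = 21/4, EG - F^2 = 131/16 at the point
E_p = 10, E_q = 1/2, F_p = -5, F_q = -4, G_p = 0, G_q = 4
E_qq = 1/2, F_pq = -8, G_pp = 0
By Brioschi, K is (det M1 - det M2) divided by (EG - F^2) squared.
M1 = [[-E_qq/2 + F_pq - G_pp/2, E_p/2, F_p - E_q/2], [F_q - G_p/2, E, F], [G_q/2, F, G]] = [[-33/4, 5, -21/4], [-4, 11/4, -5/2], [2, -5/2, 21/4]]; det M1 = -715/64
M2 = [[0, E_q/2, G_p/2], [E_q/2, E, F], [G_p/2, F, G]] = [[0, 1/4, 0], [1/4, 11/4, -5/2], [0, -5/2, 21/4]]; det M2 = -21/64
det M1 - det M2 = -347/32; K = -347/32 / (131/16)^2 = -2776/17161


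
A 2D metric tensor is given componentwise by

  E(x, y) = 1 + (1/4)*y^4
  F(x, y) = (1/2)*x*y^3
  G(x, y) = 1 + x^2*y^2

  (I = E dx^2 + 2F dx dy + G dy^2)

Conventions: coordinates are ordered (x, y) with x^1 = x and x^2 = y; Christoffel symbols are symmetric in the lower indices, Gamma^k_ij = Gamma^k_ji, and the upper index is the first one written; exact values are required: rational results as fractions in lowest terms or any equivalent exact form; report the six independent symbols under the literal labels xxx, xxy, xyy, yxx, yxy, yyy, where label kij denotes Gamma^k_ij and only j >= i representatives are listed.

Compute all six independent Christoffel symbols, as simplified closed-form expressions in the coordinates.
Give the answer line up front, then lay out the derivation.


Answer: Gamma_xxx = 0, Gamma_xxy = 2*y^3/(4*x^2*y^2 + y^4 + 4), Gamma_xyy = 2*x*y^2/(4*x^2*y^2 + y^4 + 4), Gamma_yxx = 0, Gamma_yxy = 4*x*y^2/(4*x^2*y^2 + y^4 + 4), Gamma_yyy = 4*x^2*y/(4*x^2*y^2 + y^4 + 4)

E = 1 + (1/4)*y^4; F = (1/2)*x*y^3; G = 1 + x^2*y^2
Gamma^k_ij = (1/2) g^{kl} (d_i g_jl + d_j g_il - d_l g_ij), with g^inv = (1/(EG-F^2)) [[G, -F], [-F, E]]
first partials: E_x = 0, E_y = y^3, F_x = (1/2)*y^3, F_y = (3/2)*x*y^2, G_x = 2*x*y^2, G_y = 2*x^2*y
D = EG - F^2 = 1 + (1/4)*y^4 + x^2*y^2
expanded: Gamma^x_xx = (G E_x - 2F F_x + F E_y)/(2D), Gamma^x_xy = (G E_y - F G_x)/(2D), Gamma^x_yy = (2G F_y - G G_x - F G_y)/(2D), Gamma^y_xx = (2E F_x - E E_y - F E_x)/(2D), Gamma^y_xy = (E G_x - F E_y)/(2D), Gamma^y_yy = (E G_y - 2F F_y + F G_x)/(2D); substitute and cancel common factors


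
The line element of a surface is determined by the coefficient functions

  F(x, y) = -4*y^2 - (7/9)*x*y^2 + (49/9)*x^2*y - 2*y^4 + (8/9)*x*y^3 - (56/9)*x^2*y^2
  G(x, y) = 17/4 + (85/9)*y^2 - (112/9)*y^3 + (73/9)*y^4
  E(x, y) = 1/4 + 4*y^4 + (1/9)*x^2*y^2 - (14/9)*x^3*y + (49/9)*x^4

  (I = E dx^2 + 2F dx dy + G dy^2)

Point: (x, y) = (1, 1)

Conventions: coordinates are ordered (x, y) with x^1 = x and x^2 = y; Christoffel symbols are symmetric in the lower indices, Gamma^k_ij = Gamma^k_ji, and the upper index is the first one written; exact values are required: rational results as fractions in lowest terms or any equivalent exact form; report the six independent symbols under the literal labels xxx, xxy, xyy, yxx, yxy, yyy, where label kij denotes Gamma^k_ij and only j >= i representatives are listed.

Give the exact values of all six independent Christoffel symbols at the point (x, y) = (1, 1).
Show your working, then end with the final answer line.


E = 33/4, F = -20/3, G = 337/36 at the point
E_x = 52/3, E_y = 44/3, F_x = -13/9, F_y = -197/9, G_x = 0, G_y = 14
EG - F^2 = 4721/144;  g^inv = (144/4721) * [[337/36, 20/3], [20/3, 33/4]]
first-kind symbols [ij,l] = (1/2)(d_i g_jl + d_j g_il - d_l g_ij): [xx,x] = E_x/2 = 26/3, [xx,y] = F_x - E_y/2 = -79/9, [xy,x] = E_y/2 = 22/3, [xy,y] = G_x/2 = 0, [yy,x] = F_y - G_x/2 = -197/9, [yy,y] = G_y/2 = 7
Gamma^x_ij = (G*[ij,x] - F*[ij,y])/(EG - F^2), Gamma^y_ij = (E*[ij,y] - F*[ij,x])/(EG - F^2)

Answer: Gamma_xxx = 3256/4721, Gamma_xxy = 29656/14163, Gamma_xyy = -205076/42489, Gamma_yxx = -2108/4721, Gamma_yxy = 7040/4721, Gamma_yyy = -38092/14163
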